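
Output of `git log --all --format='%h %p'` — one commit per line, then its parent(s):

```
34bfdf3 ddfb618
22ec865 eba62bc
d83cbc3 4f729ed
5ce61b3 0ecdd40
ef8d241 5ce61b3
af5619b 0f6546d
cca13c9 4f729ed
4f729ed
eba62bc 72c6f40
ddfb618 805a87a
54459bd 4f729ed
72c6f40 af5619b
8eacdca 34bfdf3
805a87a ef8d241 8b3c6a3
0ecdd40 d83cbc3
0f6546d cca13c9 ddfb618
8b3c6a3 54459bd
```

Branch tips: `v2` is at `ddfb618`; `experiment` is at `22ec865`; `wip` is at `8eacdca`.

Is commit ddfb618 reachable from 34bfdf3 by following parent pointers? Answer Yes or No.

Yes

Ancestors of 34bfdf3 (commits reachable by following parents): {0ecdd40, 34bfdf3, 4f729ed, 54459bd, 5ce61b3, 805a87a, 8b3c6a3, d83cbc3, ddfb618, ef8d241}.
ddfb618 is in that set, so it is an ancestor of 34bfdf3.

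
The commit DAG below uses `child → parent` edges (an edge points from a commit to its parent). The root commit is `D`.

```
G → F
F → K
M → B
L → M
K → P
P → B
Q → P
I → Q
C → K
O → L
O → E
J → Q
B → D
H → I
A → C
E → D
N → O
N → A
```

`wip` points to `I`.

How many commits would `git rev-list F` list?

5

Walking parent pointers from F: reachable set = {B, D, F, K, P}.
That is 5 commits.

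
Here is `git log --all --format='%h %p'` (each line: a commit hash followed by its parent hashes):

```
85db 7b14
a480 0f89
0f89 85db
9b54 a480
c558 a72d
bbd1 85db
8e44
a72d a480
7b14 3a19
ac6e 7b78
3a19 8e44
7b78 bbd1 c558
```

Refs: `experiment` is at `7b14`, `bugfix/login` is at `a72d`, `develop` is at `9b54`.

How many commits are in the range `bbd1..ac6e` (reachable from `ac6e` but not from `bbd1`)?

6

Reachable from ac6e: {0f89, 3a19, 7b14, 7b78, 85db, 8e44, a480, a72d, ac6e, bbd1, c558}.
Reachable from bbd1: {3a19, 7b14, 85db, 8e44, bbd1}.
In ac6e's history but not bbd1's: {0f89, 7b78, a480, a72d, ac6e, c558} — 6 commits.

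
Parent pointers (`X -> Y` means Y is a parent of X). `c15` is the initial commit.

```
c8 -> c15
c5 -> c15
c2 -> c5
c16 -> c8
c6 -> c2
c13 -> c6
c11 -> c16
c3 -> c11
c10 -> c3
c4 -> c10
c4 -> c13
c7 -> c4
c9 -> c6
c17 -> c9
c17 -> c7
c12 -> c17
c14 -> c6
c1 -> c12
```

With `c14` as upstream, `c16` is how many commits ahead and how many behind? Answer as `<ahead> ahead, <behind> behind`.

2 ahead, 4 behind

Reachable from c16: {c15, c16, c8}.
Reachable from c14: {c14, c15, c2, c5, c6}.
Only in c16's history (ahead): {c16, c8} — 2.
Only in c14's history (behind): {c14, c2, c5, c6} — 4.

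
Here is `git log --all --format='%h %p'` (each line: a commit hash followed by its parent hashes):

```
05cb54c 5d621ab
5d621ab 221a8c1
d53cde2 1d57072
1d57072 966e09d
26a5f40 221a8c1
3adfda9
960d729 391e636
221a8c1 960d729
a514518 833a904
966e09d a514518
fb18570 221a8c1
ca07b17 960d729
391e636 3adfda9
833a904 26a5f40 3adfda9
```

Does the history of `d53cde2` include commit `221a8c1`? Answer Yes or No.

Yes

Ancestors of d53cde2 (commits reachable by following parents): {1d57072, 221a8c1, 26a5f40, 391e636, 3adfda9, 833a904, 960d729, 966e09d, a514518, d53cde2}.
221a8c1 is in that set, so it is an ancestor of d53cde2.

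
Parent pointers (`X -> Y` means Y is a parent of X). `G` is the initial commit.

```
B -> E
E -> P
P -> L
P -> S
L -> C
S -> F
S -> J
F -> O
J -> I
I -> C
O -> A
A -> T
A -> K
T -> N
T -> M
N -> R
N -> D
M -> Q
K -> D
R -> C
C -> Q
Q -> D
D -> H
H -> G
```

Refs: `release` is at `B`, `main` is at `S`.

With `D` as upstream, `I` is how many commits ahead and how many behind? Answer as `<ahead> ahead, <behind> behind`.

Reachable from I: {C, D, G, H, I, Q}.
Reachable from D: {D, G, H}.
Only in I's history (ahead): {C, I, Q} — 3.
Only in D's history (behind): {} — 0.

3 ahead, 0 behind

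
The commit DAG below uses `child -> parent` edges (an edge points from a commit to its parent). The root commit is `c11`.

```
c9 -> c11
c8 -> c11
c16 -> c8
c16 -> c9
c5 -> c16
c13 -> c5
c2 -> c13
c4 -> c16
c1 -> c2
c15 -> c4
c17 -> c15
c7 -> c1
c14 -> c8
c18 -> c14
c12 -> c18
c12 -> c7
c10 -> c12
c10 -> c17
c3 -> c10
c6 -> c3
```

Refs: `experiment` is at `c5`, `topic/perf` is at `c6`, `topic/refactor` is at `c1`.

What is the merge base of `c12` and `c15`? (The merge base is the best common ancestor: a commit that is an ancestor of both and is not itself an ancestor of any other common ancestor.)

c16

Ancestors of c12: {c1, c11, c12, c13, c14, c16, c18, c2, c5, c7, c8, c9}.
Ancestors of c15: {c11, c15, c16, c4, c8, c9}.
Common ancestors: {c11, c16, c8, c9}.
Among these, c16 is not an ancestor of any other common ancestor — it is the merge base.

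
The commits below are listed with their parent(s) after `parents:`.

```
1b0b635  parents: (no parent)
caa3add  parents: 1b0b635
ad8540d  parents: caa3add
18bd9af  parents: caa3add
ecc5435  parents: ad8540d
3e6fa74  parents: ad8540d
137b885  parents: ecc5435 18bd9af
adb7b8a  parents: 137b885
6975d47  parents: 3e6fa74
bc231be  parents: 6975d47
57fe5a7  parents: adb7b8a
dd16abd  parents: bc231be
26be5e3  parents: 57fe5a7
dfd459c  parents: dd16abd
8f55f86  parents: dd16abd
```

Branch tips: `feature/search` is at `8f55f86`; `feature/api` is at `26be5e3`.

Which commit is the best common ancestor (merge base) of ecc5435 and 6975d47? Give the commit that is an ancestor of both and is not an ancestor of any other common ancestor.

Ancestors of ecc5435: {1b0b635, ad8540d, caa3add, ecc5435}.
Ancestors of 6975d47: {1b0b635, 3e6fa74, 6975d47, ad8540d, caa3add}.
Common ancestors: {1b0b635, ad8540d, caa3add}.
Among these, ad8540d is not an ancestor of any other common ancestor — it is the merge base.

ad8540d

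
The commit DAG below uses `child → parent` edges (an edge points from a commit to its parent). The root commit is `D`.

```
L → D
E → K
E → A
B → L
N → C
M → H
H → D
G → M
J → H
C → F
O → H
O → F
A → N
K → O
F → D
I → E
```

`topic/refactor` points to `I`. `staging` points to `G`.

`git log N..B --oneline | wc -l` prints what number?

Reachable from B: {B, D, L}.
Reachable from N: {C, D, F, N}.
In B's history but not N's: {B, L} — 2 commits.

2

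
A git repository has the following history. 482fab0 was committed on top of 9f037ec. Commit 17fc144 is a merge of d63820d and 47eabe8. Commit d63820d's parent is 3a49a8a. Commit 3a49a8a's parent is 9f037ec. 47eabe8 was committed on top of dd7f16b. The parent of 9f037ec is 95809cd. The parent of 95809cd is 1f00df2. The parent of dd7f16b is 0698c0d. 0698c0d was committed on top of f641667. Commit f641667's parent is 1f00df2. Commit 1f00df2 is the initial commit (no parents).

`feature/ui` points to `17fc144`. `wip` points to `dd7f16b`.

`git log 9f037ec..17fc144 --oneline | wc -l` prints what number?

7

Reachable from 17fc144: {0698c0d, 17fc144, 1f00df2, 3a49a8a, 47eabe8, 95809cd, 9f037ec, d63820d, dd7f16b, f641667}.
Reachable from 9f037ec: {1f00df2, 95809cd, 9f037ec}.
In 17fc144's history but not 9f037ec's: {0698c0d, 17fc144, 3a49a8a, 47eabe8, d63820d, dd7f16b, f641667} — 7 commits.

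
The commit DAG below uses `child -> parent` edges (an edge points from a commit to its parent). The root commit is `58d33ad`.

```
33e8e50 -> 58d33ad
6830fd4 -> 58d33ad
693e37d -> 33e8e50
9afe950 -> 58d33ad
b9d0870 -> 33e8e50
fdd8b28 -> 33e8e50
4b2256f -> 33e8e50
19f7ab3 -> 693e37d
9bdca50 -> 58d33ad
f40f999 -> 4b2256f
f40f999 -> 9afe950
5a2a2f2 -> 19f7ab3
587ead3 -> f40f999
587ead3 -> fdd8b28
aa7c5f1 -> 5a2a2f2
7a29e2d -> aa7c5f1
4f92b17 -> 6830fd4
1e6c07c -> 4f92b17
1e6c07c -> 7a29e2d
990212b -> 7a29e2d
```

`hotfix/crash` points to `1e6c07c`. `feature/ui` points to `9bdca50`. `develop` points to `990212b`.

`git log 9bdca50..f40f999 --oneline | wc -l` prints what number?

Reachable from f40f999: {33e8e50, 4b2256f, 58d33ad, 9afe950, f40f999}.
Reachable from 9bdca50: {58d33ad, 9bdca50}.
In f40f999's history but not 9bdca50's: {33e8e50, 4b2256f, 9afe950, f40f999} — 4 commits.

4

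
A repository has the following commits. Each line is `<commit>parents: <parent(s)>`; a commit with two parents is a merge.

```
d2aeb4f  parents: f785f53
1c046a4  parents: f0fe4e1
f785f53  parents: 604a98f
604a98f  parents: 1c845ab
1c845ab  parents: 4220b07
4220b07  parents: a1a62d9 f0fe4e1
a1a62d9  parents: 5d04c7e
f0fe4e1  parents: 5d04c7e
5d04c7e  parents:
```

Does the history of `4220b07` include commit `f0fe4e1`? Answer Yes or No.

Yes

Ancestors of 4220b07 (commits reachable by following parents): {4220b07, 5d04c7e, a1a62d9, f0fe4e1}.
f0fe4e1 is in that set, so it is an ancestor of 4220b07.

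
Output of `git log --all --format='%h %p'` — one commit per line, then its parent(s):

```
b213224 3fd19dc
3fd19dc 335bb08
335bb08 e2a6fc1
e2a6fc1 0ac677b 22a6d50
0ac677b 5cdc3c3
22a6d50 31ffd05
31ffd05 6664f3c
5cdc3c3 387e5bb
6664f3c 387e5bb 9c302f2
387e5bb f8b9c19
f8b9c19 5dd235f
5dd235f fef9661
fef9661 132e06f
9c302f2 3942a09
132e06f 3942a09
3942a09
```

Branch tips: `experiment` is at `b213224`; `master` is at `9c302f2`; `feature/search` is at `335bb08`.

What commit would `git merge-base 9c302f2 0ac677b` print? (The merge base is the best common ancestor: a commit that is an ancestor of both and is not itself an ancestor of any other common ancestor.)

3942a09

Ancestors of 9c302f2: {3942a09, 9c302f2}.
Ancestors of 0ac677b: {0ac677b, 132e06f, 387e5bb, 3942a09, 5cdc3c3, 5dd235f, f8b9c19, fef9661}.
Common ancestors: {3942a09}.
The only common ancestor is 3942a09, so it is the merge base.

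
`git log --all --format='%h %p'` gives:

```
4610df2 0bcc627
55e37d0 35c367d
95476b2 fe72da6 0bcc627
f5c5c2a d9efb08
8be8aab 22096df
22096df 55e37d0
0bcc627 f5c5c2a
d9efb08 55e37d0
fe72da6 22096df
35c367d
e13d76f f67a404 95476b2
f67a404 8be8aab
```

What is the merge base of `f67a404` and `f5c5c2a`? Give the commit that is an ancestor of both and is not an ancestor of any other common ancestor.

55e37d0

Ancestors of f67a404: {22096df, 35c367d, 55e37d0, 8be8aab, f67a404}.
Ancestors of f5c5c2a: {35c367d, 55e37d0, d9efb08, f5c5c2a}.
Common ancestors: {35c367d, 55e37d0}.
Among these, 55e37d0 is not an ancestor of any other common ancestor — it is the merge base.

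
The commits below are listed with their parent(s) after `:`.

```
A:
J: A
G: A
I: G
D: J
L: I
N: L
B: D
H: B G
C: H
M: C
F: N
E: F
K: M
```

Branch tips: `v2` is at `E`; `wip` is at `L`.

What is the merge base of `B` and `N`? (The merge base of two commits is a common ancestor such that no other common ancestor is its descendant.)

A

Ancestors of B: {A, B, D, J}.
Ancestors of N: {A, G, I, L, N}.
Common ancestors: {A}.
The only common ancestor is A, so it is the merge base.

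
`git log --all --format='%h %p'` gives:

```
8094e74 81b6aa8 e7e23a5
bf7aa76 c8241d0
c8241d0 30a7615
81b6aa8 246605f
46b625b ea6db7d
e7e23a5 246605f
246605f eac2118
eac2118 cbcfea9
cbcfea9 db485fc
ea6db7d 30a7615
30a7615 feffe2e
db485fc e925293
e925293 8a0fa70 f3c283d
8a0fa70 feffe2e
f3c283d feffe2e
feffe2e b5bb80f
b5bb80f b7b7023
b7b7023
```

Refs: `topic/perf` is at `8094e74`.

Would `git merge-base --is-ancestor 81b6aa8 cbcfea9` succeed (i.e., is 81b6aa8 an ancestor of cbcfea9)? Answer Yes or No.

No

Ancestors of cbcfea9: {8a0fa70, b5bb80f, b7b7023, cbcfea9, db485fc, e925293, f3c283d, feffe2e}.
81b6aa8 is not in that set, so it is not an ancestor of cbcfea9.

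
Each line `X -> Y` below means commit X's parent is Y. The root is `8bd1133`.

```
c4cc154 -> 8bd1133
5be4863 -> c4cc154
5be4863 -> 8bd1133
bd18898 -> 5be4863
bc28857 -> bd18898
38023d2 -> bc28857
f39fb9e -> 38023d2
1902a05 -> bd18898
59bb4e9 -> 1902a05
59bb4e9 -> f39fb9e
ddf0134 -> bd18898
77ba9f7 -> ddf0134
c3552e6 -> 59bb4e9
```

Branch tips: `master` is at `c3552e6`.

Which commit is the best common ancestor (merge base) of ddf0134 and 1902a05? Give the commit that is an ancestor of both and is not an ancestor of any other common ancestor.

bd18898

Ancestors of ddf0134: {5be4863, 8bd1133, bd18898, c4cc154, ddf0134}.
Ancestors of 1902a05: {1902a05, 5be4863, 8bd1133, bd18898, c4cc154}.
Common ancestors: {5be4863, 8bd1133, bd18898, c4cc154}.
Among these, bd18898 is not an ancestor of any other common ancestor — it is the merge base.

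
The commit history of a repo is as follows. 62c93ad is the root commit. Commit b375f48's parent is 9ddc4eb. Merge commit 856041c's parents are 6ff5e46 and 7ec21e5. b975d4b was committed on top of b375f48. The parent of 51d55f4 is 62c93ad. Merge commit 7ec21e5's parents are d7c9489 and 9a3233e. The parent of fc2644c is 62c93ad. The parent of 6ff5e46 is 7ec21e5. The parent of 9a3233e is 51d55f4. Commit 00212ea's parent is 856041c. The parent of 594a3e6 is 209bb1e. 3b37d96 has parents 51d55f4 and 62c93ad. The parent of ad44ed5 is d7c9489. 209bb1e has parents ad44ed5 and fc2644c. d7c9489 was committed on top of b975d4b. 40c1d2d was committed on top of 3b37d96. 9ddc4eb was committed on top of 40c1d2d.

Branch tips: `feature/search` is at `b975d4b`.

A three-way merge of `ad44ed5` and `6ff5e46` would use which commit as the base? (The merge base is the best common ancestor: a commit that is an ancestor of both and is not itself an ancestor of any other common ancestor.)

d7c9489

Ancestors of ad44ed5: {3b37d96, 40c1d2d, 51d55f4, 62c93ad, 9ddc4eb, ad44ed5, b375f48, b975d4b, d7c9489}.
Ancestors of 6ff5e46: {3b37d96, 40c1d2d, 51d55f4, 62c93ad, 6ff5e46, 7ec21e5, 9a3233e, 9ddc4eb, b375f48, b975d4b, d7c9489}.
Common ancestors: {3b37d96, 40c1d2d, 51d55f4, 62c93ad, 9ddc4eb, b375f48, b975d4b, d7c9489}.
Among these, d7c9489 is not an ancestor of any other common ancestor — it is the merge base.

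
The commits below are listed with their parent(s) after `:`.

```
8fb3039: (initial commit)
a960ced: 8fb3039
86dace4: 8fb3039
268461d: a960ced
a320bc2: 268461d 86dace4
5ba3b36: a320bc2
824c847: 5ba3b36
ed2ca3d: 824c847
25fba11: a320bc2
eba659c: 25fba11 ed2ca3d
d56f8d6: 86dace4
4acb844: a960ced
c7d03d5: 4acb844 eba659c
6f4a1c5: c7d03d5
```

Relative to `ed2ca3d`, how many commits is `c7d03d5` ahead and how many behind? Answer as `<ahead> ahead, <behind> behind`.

4 ahead, 0 behind

Reachable from c7d03d5: {25fba11, 268461d, 4acb844, 5ba3b36, 824c847, 86dace4, 8fb3039, a320bc2, a960ced, c7d03d5, eba659c, ed2ca3d}.
Reachable from ed2ca3d: {268461d, 5ba3b36, 824c847, 86dace4, 8fb3039, a320bc2, a960ced, ed2ca3d}.
Only in c7d03d5's history (ahead): {25fba11, 4acb844, c7d03d5, eba659c} — 4.
Only in ed2ca3d's history (behind): {} — 0.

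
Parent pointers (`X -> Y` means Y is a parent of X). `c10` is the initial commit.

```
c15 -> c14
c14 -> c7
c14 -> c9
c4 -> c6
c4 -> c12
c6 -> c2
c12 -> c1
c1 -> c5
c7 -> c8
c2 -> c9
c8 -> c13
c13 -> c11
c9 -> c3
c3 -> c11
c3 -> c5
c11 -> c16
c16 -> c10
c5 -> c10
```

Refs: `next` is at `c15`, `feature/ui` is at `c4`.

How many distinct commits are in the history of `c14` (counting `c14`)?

10

Walking parent pointers from c14: reachable set = {c10, c11, c13, c14, c16, c3, c5, c7, c8, c9}.
That is 10 commits.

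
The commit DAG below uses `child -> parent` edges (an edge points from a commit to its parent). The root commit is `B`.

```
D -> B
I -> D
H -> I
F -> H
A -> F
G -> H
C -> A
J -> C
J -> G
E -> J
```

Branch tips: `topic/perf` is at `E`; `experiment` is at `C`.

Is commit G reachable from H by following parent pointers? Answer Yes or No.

Ancestors of H: {B, D, H, I}.
G is not in that set, so it is not an ancestor of H.

No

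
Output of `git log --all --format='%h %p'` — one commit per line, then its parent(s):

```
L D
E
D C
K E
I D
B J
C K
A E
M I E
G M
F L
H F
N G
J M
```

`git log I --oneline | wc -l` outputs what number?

5

Walking parent pointers from I: reachable set = {C, D, E, I, K}.
That is 5 commits.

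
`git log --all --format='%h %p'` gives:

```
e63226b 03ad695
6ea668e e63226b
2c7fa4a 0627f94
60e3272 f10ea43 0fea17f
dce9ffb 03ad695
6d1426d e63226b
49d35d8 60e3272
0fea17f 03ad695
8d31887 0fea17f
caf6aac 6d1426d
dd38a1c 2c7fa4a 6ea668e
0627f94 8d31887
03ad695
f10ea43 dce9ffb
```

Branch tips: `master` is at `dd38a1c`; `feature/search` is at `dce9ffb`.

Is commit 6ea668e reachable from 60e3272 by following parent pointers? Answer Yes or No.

Ancestors of 60e3272: {03ad695, 0fea17f, 60e3272, dce9ffb, f10ea43}.
6ea668e is not in that set, so it is not an ancestor of 60e3272.

No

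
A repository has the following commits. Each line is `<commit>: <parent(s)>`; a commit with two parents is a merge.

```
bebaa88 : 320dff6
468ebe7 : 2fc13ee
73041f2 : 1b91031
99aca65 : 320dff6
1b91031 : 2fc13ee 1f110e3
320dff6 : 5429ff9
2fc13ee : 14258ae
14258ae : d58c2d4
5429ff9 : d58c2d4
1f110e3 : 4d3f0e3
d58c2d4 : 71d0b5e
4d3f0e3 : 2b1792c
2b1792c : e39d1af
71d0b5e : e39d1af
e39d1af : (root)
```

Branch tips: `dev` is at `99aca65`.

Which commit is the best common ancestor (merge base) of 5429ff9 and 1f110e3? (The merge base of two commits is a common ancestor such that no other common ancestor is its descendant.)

Ancestors of 5429ff9: {5429ff9, 71d0b5e, d58c2d4, e39d1af}.
Ancestors of 1f110e3: {1f110e3, 2b1792c, 4d3f0e3, e39d1af}.
Common ancestors: {e39d1af}.
The only common ancestor is e39d1af, so it is the merge base.

e39d1af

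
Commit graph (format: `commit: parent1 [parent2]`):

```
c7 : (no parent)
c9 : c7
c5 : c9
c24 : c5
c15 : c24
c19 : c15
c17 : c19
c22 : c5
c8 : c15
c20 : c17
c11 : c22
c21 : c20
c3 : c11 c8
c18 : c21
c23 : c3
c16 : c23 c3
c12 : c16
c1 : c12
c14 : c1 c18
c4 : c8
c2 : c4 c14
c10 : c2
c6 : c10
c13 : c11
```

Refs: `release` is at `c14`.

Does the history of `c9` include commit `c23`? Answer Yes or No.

Ancestors of c9: {c7, c9}.
c23 is not in that set, so it is not an ancestor of c9.

No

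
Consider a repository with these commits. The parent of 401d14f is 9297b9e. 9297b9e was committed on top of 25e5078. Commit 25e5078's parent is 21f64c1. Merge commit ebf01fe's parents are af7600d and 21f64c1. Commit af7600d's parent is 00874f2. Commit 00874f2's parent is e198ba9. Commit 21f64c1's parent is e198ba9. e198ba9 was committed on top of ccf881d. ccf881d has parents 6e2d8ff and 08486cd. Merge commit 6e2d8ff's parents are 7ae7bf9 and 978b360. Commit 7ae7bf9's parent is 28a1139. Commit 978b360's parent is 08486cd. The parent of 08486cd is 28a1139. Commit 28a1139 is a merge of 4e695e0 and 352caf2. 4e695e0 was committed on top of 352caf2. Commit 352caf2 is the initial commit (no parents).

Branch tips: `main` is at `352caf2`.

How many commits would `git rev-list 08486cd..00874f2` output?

6

Reachable from 00874f2: {00874f2, 08486cd, 28a1139, 352caf2, 4e695e0, 6e2d8ff, 7ae7bf9, 978b360, ccf881d, e198ba9}.
Reachable from 08486cd: {08486cd, 28a1139, 352caf2, 4e695e0}.
In 00874f2's history but not 08486cd's: {00874f2, 6e2d8ff, 7ae7bf9, 978b360, ccf881d, e198ba9} — 6 commits.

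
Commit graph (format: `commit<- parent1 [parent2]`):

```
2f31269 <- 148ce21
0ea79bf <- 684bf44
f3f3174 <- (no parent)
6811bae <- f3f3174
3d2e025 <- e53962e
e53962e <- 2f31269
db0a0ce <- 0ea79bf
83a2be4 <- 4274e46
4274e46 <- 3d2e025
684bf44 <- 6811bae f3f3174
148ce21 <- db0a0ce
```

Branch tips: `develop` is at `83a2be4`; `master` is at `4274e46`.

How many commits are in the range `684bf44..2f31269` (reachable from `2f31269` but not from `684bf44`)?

Reachable from 2f31269: {0ea79bf, 148ce21, 2f31269, 6811bae, 684bf44, db0a0ce, f3f3174}.
Reachable from 684bf44: {6811bae, 684bf44, f3f3174}.
In 2f31269's history but not 684bf44's: {0ea79bf, 148ce21, 2f31269, db0a0ce} — 4 commits.

4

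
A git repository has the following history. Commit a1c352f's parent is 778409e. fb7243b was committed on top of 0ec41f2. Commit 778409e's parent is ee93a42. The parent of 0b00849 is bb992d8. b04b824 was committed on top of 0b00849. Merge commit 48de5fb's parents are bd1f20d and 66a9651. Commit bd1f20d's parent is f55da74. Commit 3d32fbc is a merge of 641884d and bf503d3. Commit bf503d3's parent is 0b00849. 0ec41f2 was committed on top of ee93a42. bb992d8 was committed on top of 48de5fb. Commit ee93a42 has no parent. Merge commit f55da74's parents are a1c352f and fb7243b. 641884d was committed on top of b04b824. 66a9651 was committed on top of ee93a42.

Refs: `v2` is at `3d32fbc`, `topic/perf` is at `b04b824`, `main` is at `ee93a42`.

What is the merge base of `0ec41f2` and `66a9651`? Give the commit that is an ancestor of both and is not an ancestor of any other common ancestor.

ee93a42

Ancestors of 0ec41f2: {0ec41f2, ee93a42}.
Ancestors of 66a9651: {66a9651, ee93a42}.
Common ancestors: {ee93a42}.
The only common ancestor is ee93a42, so it is the merge base.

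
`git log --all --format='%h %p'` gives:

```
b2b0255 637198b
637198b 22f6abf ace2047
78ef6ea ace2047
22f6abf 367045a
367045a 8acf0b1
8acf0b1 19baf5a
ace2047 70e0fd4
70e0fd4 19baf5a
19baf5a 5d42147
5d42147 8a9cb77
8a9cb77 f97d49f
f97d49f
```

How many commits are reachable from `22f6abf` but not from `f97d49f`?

Reachable from 22f6abf: {19baf5a, 22f6abf, 367045a, 5d42147, 8a9cb77, 8acf0b1, f97d49f}.
Reachable from f97d49f: {f97d49f}.
In 22f6abf's history but not f97d49f's: {19baf5a, 22f6abf, 367045a, 5d42147, 8a9cb77, 8acf0b1} — 6 commits.

6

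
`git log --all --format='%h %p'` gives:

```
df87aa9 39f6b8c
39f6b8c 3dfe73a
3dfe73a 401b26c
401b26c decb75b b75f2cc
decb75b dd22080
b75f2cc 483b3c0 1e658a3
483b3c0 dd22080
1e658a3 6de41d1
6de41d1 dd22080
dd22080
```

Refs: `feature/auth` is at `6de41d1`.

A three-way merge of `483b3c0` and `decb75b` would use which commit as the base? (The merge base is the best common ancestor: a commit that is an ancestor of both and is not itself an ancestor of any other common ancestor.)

Ancestors of 483b3c0: {483b3c0, dd22080}.
Ancestors of decb75b: {dd22080, decb75b}.
Common ancestors: {dd22080}.
The only common ancestor is dd22080, so it is the merge base.

dd22080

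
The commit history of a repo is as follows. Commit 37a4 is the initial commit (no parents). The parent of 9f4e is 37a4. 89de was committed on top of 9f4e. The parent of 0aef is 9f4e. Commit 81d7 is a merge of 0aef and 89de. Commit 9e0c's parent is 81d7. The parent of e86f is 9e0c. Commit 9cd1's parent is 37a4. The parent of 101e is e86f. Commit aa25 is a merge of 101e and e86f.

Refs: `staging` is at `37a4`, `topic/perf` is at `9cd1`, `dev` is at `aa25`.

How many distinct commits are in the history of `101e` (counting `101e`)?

8

Walking parent pointers from 101e: reachable set = {0aef, 101e, 37a4, 81d7, 89de, 9e0c, 9f4e, e86f}.
That is 8 commits.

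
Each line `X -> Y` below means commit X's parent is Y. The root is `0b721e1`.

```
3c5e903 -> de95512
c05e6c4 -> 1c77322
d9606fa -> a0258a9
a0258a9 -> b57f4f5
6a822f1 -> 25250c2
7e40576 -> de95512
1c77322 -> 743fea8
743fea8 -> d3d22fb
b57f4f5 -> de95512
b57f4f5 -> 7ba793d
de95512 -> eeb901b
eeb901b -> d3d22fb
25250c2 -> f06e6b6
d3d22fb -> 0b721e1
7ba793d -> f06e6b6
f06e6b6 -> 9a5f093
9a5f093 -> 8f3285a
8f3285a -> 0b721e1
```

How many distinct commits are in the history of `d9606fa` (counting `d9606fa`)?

Walking parent pointers from d9606fa: reachable set = {0b721e1, 7ba793d, 8f3285a, 9a5f093, a0258a9, b57f4f5, d3d22fb, d9606fa, de95512, eeb901b, f06e6b6}.
That is 11 commits.

11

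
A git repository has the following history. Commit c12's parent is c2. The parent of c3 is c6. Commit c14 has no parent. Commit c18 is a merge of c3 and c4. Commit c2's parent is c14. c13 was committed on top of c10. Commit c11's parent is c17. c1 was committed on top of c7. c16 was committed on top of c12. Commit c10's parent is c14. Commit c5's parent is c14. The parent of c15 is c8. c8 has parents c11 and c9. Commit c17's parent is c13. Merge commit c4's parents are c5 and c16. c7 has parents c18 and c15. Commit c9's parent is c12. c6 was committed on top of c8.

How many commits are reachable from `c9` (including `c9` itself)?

4

Walking parent pointers from c9: reachable set = {c12, c14, c2, c9}.
That is 4 commits.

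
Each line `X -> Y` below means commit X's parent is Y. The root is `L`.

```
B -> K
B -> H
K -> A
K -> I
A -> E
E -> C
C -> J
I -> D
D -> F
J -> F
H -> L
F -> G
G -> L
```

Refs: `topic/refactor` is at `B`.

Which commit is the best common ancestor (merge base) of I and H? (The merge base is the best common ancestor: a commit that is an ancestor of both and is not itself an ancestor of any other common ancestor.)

L

Ancestors of I: {D, F, G, I, L}.
Ancestors of H: {H, L}.
Common ancestors: {L}.
The only common ancestor is L, so it is the merge base.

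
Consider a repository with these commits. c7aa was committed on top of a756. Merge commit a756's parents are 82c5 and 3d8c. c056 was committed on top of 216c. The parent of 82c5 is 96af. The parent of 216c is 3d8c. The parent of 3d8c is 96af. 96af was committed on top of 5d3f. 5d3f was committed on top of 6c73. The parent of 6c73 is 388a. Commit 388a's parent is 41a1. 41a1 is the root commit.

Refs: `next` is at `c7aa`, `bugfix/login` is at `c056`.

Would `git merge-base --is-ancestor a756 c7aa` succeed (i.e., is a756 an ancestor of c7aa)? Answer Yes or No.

Ancestors of c7aa (commits reachable by following parents): {388a, 3d8c, 41a1, 5d3f, 6c73, 82c5, 96af, a756, c7aa}.
a756 is in that set, so it is an ancestor of c7aa.

Yes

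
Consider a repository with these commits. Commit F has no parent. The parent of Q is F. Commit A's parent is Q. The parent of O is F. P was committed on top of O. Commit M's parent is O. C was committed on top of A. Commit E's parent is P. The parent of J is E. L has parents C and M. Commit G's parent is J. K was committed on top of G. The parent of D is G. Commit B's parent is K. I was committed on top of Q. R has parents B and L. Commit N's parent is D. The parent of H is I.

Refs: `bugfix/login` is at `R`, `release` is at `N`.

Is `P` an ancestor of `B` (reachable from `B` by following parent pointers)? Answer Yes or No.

Yes

Ancestors of B (commits reachable by following parents): {B, E, F, G, J, K, O, P}.
P is in that set, so it is an ancestor of B.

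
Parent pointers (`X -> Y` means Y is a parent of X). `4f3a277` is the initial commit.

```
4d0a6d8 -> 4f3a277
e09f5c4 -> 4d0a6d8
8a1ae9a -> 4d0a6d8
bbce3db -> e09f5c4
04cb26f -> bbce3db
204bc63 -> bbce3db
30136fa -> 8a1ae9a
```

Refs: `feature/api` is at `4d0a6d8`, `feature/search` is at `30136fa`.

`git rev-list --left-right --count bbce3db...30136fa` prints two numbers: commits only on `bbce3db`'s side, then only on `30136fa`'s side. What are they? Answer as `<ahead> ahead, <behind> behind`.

Reachable from bbce3db: {4d0a6d8, 4f3a277, bbce3db, e09f5c4}.
Reachable from 30136fa: {30136fa, 4d0a6d8, 4f3a277, 8a1ae9a}.
Only in bbce3db's history (ahead): {bbce3db, e09f5c4} — 2.
Only in 30136fa's history (behind): {30136fa, 8a1ae9a} — 2.

2 ahead, 2 behind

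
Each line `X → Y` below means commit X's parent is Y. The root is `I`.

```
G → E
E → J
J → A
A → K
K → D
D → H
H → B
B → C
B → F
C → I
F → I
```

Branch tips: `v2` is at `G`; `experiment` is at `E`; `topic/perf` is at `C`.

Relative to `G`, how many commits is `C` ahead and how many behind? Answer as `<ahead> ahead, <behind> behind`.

0 ahead, 9 behind

Reachable from C: {C, I}.
Reachable from G: {A, B, C, D, E, F, G, H, I, J, K}.
Only in C's history (ahead): {} — 0.
Only in G's history (behind): {A, B, D, E, F, G, H, J, K} — 9.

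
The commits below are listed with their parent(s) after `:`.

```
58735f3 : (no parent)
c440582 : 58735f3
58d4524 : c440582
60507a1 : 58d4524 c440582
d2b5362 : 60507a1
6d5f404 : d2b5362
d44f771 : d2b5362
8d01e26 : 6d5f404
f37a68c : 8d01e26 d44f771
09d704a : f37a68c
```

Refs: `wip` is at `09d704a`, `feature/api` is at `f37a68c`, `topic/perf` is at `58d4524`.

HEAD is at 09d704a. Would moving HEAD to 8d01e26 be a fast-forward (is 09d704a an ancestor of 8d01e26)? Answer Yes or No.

A fast-forward from 09d704a to 8d01e26 is possible iff 09d704a is an ancestor of 8d01e26.
Ancestors of 8d01e26: {58735f3, 58d4524, 60507a1, 6d5f404, 8d01e26, c440582, d2b5362}.
09d704a is not among them, so fast-forward is not possible.

No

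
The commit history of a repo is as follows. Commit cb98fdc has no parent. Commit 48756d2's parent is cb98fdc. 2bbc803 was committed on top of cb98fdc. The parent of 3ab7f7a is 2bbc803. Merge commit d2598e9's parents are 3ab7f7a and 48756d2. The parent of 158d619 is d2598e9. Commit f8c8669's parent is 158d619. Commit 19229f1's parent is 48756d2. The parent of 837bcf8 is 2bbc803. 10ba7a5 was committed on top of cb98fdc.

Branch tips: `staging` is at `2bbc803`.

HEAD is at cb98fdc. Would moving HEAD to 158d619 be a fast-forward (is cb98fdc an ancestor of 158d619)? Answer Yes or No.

Yes

A fast-forward from cb98fdc to 158d619 is possible iff cb98fdc is an ancestor of 158d619.
Ancestors of 158d619: {158d619, 2bbc803, 3ab7f7a, 48756d2, cb98fdc, d2598e9}.
cb98fdc is among them, so fast-forward is possible.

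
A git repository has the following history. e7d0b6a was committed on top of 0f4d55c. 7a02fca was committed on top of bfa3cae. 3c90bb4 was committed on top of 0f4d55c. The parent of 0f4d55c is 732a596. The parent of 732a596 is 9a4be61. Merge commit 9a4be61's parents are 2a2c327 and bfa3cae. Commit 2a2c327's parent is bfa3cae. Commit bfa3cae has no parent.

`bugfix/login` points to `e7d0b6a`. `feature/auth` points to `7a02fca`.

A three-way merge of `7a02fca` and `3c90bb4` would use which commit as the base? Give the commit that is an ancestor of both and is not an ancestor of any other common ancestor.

Ancestors of 7a02fca: {7a02fca, bfa3cae}.
Ancestors of 3c90bb4: {0f4d55c, 2a2c327, 3c90bb4, 732a596, 9a4be61, bfa3cae}.
Common ancestors: {bfa3cae}.
The only common ancestor is bfa3cae, so it is the merge base.

bfa3cae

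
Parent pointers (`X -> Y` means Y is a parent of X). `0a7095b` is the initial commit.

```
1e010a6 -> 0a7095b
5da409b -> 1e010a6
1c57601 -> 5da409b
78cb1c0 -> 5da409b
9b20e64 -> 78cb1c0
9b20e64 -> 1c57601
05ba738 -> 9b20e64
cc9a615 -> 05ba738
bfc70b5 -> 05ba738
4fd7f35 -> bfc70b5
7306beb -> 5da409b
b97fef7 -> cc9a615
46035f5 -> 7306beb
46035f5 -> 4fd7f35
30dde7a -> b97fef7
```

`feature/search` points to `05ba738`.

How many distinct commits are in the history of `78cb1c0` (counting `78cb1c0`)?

Walking parent pointers from 78cb1c0: reachable set = {0a7095b, 1e010a6, 5da409b, 78cb1c0}.
That is 4 commits.

4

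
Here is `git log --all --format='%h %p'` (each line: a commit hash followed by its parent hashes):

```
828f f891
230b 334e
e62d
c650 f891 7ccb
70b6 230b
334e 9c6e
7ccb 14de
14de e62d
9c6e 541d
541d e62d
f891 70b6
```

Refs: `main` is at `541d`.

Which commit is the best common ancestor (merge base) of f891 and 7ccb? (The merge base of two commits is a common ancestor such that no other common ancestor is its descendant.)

e62d

Ancestors of f891: {230b, 334e, 541d, 70b6, 9c6e, e62d, f891}.
Ancestors of 7ccb: {14de, 7ccb, e62d}.
Common ancestors: {e62d}.
The only common ancestor is e62d, so it is the merge base.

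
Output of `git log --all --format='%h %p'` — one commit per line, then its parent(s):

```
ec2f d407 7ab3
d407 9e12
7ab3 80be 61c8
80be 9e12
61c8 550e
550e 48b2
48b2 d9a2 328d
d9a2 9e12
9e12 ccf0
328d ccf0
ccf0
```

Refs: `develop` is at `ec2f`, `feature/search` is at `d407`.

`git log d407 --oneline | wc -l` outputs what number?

Walking parent pointers from d407: reachable set = {9e12, ccf0, d407}.
That is 3 commits.

3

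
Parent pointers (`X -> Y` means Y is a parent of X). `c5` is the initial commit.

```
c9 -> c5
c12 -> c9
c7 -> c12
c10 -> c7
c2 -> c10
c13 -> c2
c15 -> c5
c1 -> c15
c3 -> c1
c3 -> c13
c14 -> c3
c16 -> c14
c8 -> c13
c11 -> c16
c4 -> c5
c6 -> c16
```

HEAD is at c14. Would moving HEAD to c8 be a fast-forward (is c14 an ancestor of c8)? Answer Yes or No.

A fast-forward from c14 to c8 is possible iff c14 is an ancestor of c8.
Ancestors of c8: {c10, c12, c13, c2, c5, c7, c8, c9}.
c14 is not among them, so fast-forward is not possible.

No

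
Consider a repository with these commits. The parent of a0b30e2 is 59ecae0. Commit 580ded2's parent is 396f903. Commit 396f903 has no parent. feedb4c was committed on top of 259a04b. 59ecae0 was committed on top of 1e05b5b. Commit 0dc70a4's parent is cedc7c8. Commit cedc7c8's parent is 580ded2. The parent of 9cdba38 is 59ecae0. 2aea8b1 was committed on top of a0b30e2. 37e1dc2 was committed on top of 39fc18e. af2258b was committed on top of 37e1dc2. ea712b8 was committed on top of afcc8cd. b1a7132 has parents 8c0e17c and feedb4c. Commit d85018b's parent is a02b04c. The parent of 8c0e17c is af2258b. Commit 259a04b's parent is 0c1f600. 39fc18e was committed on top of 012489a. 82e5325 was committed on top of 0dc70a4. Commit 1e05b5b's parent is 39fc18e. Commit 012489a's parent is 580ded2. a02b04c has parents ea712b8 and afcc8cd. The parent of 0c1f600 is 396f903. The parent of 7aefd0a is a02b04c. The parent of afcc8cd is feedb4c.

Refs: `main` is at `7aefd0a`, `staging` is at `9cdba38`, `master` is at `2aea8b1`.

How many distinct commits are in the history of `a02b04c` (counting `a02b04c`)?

Walking parent pointers from a02b04c: reachable set = {0c1f600, 259a04b, 396f903, a02b04c, afcc8cd, ea712b8, feedb4c}.
That is 7 commits.

7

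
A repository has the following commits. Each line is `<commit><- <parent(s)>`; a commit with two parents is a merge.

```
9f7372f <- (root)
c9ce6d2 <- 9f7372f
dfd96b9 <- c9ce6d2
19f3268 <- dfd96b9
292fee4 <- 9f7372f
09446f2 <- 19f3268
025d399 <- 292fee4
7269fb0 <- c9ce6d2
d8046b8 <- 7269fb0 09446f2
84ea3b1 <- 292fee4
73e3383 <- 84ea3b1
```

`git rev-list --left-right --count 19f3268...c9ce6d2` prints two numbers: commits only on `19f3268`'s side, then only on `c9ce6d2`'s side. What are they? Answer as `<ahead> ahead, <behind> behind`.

2 ahead, 0 behind

Reachable from 19f3268: {19f3268, 9f7372f, c9ce6d2, dfd96b9}.
Reachable from c9ce6d2: {9f7372f, c9ce6d2}.
Only in 19f3268's history (ahead): {19f3268, dfd96b9} — 2.
Only in c9ce6d2's history (behind): {} — 0.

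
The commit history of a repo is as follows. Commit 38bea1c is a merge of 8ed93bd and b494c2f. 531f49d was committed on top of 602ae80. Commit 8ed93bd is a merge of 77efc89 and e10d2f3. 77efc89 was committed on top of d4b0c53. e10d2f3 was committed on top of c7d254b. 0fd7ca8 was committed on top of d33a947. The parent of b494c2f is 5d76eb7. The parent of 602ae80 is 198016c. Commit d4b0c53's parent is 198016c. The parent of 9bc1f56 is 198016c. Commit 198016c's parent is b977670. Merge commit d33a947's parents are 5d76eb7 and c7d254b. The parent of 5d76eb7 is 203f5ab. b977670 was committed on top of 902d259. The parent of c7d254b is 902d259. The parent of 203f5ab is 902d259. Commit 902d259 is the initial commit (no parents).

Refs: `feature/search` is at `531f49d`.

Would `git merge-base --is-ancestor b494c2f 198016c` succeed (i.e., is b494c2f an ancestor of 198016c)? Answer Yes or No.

No

Ancestors of 198016c: {198016c, 902d259, b977670}.
b494c2f is not in that set, so it is not an ancestor of 198016c.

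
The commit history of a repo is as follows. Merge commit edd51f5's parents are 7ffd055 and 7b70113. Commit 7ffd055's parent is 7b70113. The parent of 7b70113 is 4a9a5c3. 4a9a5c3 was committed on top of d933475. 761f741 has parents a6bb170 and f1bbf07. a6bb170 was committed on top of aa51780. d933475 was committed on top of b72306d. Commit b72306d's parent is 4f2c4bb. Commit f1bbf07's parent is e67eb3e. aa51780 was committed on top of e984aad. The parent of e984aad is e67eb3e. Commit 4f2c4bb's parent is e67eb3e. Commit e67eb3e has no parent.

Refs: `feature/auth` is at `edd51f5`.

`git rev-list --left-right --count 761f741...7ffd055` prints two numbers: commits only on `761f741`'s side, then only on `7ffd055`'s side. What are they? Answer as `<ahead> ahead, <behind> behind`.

Reachable from 761f741: {761f741, a6bb170, aa51780, e67eb3e, e984aad, f1bbf07}.
Reachable from 7ffd055: {4a9a5c3, 4f2c4bb, 7b70113, 7ffd055, b72306d, d933475, e67eb3e}.
Only in 761f741's history (ahead): {761f741, a6bb170, aa51780, e984aad, f1bbf07} — 5.
Only in 7ffd055's history (behind): {4a9a5c3, 4f2c4bb, 7b70113, 7ffd055, b72306d, d933475} — 6.

5 ahead, 6 behind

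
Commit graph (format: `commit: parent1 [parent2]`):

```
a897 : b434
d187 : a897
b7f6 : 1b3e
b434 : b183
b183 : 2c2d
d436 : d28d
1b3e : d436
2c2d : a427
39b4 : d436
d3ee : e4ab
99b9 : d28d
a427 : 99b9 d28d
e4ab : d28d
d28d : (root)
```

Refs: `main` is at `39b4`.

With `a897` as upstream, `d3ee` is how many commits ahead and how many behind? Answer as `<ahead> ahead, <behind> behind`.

2 ahead, 6 behind

Reachable from d3ee: {d28d, d3ee, e4ab}.
Reachable from a897: {2c2d, 99b9, a427, a897, b183, b434, d28d}.
Only in d3ee's history (ahead): {d3ee, e4ab} — 2.
Only in a897's history (behind): {2c2d, 99b9, a427, a897, b183, b434} — 6.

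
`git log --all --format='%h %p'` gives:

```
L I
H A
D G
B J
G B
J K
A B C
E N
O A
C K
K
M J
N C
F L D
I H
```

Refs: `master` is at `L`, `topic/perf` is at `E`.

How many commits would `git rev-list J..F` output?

9

Reachable from F: {A, B, C, D, F, G, H, I, J, K, L}.
Reachable from J: {J, K}.
In F's history but not J's: {A, B, C, D, F, G, H, I, L} — 9 commits.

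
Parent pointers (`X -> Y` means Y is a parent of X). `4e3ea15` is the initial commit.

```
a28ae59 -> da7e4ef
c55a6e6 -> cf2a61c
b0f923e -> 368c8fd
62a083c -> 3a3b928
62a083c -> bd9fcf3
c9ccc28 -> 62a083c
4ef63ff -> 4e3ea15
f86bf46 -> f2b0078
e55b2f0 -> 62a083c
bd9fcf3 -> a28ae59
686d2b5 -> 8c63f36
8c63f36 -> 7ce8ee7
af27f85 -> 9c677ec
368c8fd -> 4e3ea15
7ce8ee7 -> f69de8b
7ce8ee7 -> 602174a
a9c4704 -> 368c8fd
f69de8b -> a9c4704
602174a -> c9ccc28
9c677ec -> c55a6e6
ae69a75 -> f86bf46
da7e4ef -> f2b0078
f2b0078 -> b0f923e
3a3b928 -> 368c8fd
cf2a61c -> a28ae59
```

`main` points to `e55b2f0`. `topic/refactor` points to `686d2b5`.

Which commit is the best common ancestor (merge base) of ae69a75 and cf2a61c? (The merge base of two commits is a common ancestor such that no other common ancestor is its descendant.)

f2b0078

Ancestors of ae69a75: {368c8fd, 4e3ea15, ae69a75, b0f923e, f2b0078, f86bf46}.
Ancestors of cf2a61c: {368c8fd, 4e3ea15, a28ae59, b0f923e, cf2a61c, da7e4ef, f2b0078}.
Common ancestors: {368c8fd, 4e3ea15, b0f923e, f2b0078}.
Among these, f2b0078 is not an ancestor of any other common ancestor — it is the merge base.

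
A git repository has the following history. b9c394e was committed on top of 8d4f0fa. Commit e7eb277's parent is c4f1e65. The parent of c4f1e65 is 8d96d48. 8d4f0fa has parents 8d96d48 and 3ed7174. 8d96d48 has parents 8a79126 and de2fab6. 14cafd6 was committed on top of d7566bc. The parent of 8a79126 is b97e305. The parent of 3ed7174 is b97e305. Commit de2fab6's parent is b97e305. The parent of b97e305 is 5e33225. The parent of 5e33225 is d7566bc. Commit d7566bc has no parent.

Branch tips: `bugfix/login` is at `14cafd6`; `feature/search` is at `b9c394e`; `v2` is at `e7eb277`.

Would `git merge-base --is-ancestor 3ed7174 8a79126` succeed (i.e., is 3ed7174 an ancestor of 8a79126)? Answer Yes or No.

No

Ancestors of 8a79126: {5e33225, 8a79126, b97e305, d7566bc}.
3ed7174 is not in that set, so it is not an ancestor of 8a79126.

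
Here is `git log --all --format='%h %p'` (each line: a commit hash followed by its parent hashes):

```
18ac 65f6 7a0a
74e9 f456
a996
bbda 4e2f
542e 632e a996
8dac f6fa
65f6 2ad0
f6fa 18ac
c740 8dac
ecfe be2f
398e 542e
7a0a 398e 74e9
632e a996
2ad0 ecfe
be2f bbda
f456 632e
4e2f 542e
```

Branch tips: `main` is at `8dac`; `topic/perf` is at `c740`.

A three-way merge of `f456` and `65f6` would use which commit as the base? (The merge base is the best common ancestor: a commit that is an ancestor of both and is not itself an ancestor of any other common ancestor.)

Ancestors of f456: {632e, a996, f456}.
Ancestors of 65f6: {2ad0, 4e2f, 542e, 632e, 65f6, a996, bbda, be2f, ecfe}.
Common ancestors: {632e, a996}.
Among these, 632e is not an ancestor of any other common ancestor — it is the merge base.

632e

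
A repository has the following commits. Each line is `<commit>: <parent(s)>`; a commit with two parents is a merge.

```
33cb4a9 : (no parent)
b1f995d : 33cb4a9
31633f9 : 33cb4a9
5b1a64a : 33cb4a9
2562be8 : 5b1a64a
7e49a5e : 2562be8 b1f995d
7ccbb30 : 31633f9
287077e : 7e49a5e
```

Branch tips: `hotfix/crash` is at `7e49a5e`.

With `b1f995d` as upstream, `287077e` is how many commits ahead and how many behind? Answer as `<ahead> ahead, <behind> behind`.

4 ahead, 0 behind

Reachable from 287077e: {2562be8, 287077e, 33cb4a9, 5b1a64a, 7e49a5e, b1f995d}.
Reachable from b1f995d: {33cb4a9, b1f995d}.
Only in 287077e's history (ahead): {2562be8, 287077e, 5b1a64a, 7e49a5e} — 4.
Only in b1f995d's history (behind): {} — 0.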